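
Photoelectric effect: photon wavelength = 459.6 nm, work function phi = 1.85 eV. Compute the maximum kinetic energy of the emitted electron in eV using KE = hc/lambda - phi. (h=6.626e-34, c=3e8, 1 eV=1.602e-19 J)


E_photon = hc / lambda
= (6.626e-34)(3e8) / (459.6e-9)
= 4.3251e-19 J
= 2.6998 eV
KE = E_photon - phi
= 2.6998 - 1.85
= 0.8498 eV

0.8498


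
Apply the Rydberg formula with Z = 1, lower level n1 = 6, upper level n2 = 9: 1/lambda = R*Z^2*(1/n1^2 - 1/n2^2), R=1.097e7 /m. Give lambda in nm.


1/lambda = R * Z^2 * (1/n1^2 - 1/n2^2)
= 1.097e7 * 1^2 * (1/6^2 - 1/9^2)
= 1.097e7 * 1 * (0.027778 - 0.012346)
= 1.6929e+05 /m
lambda = 1 / 1.6929e+05
= 5907.0191 nm

5907.0191


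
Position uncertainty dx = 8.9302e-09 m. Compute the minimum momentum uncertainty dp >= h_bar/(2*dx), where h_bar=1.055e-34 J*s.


dp = h_bar / (2 * dx)
= 1.055e-34 / (2 * 8.9302e-09)
= 1.055e-34 / 1.7860e-08
= 5.9069e-27 kg*m/s

5.9069e-27


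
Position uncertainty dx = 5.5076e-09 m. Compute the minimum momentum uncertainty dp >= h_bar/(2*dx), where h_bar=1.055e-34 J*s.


dp = h_bar / (2 * dx)
= 1.055e-34 / (2 * 5.5076e-09)
= 1.055e-34 / 1.1015e-08
= 9.5777e-27 kg*m/s

9.5777e-27


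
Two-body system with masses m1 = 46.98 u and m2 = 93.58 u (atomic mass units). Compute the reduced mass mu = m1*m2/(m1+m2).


mu = m1 * m2 / (m1 + m2)
= 46.98 * 93.58 / (46.98 + 93.58)
= 4396.3884 / 140.56
= 31.2777 u

31.2777


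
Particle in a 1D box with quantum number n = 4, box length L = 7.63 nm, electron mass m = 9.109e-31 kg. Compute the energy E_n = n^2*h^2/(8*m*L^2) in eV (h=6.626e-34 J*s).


E = n^2 * h^2 / (8 * m * L^2)
= 4^2 * (6.626e-34)^2 / (8 * 9.109e-31 * (7.63e-9)^2)
= 16 * 4.3904e-67 / (8 * 9.109e-31 * 5.8217e-17)
= 1.6558e-20 J
= 0.1034 eV

0.1034


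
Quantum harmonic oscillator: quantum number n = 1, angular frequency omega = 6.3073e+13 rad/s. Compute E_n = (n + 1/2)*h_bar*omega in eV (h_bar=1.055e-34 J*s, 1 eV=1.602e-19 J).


E = (n + 1/2) * h_bar * omega
= (1 + 0.5) * 1.055e-34 * 6.3073e+13
= 1.5 * 6.6542e-21
= 9.9813e-21 J
= 0.0623 eV

0.0623


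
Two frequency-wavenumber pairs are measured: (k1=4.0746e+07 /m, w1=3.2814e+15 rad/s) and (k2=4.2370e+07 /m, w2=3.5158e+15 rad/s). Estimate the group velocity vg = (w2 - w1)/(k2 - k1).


vg = (w2 - w1) / (k2 - k1)
= (3.5158e+15 - 3.2814e+15) / (4.2370e+07 - 4.0746e+07)
= 2.3440e+14 / 1.6240e+06
= 1.4433e+08 m/s

1.4433e+08


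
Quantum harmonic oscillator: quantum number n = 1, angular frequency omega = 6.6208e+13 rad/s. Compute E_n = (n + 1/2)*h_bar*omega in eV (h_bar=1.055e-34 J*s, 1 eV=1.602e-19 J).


E = (n + 1/2) * h_bar * omega
= (1 + 0.5) * 1.055e-34 * 6.6208e+13
= 1.5 * 6.9849e-21
= 1.0477e-20 J
= 0.0654 eV

0.0654


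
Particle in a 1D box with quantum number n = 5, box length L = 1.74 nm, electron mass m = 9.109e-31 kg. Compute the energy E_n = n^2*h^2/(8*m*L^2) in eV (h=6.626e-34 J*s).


E = n^2 * h^2 / (8 * m * L^2)
= 5^2 * (6.626e-34)^2 / (8 * 9.109e-31 * (1.74e-9)^2)
= 25 * 4.3904e-67 / (8 * 9.109e-31 * 3.0276e-18)
= 4.9749e-19 J
= 3.1054 eV

3.1054


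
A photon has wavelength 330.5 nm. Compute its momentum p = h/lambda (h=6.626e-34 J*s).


p = h / lambda
= 6.626e-34 / (330.5e-9)
= 6.626e-34 / 3.3050e-07
= 2.0048e-27 kg*m/s

2.0048e-27


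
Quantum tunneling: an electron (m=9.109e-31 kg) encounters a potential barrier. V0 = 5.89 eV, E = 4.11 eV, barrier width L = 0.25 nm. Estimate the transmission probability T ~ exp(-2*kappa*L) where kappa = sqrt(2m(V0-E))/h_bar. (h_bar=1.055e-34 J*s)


V0 - E = 1.78 eV = 2.8516e-19 J
kappa = sqrt(2 * m * (V0-E)) / h_bar
= sqrt(2 * 9.109e-31 * 2.8516e-19) / 1.055e-34
= 6.8319e+09 /m
2*kappa*L = 2 * 6.8319e+09 * 0.25e-9
= 3.4159
T = exp(-3.4159) = 3.284580e-02

3.284580e-02


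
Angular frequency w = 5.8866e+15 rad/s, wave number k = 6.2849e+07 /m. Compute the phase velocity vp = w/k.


vp = w / k
= 5.8866e+15 / 6.2849e+07
= 9.3663e+07 m/s

9.3663e+07


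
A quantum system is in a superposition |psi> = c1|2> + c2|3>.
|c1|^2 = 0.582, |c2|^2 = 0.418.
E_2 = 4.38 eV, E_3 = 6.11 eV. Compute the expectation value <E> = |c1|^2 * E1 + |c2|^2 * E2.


<E> = |c1|^2 * E1 + |c2|^2 * E2
= 0.582 * 4.38 + 0.418 * 6.11
= 2.5492 + 2.554
= 5.1031 eV

5.1031


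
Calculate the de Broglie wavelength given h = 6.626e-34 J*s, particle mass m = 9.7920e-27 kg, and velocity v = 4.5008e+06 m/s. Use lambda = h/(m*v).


lambda = h / (m * v)
= 6.626e-34 / (9.7920e-27 * 4.5008e+06)
= 6.626e-34 / 4.4072e-20
= 1.5035e-14 m

1.5035e-14


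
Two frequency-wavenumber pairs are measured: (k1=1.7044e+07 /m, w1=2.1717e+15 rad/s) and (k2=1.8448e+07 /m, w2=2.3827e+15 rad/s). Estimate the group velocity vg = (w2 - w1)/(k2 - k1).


vg = (w2 - w1) / (k2 - k1)
= (2.3827e+15 - 2.1717e+15) / (1.8448e+07 - 1.7044e+07)
= 2.1100e+14 / 1.4040e+06
= 1.5028e+08 m/s

1.5028e+08


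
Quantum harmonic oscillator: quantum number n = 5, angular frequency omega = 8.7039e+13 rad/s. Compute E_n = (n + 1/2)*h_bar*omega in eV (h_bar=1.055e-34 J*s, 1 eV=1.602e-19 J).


E = (n + 1/2) * h_bar * omega
= (5 + 0.5) * 1.055e-34 * 8.7039e+13
= 5.5 * 9.1826e-21
= 5.0504e-20 J
= 0.3153 eV

0.3153


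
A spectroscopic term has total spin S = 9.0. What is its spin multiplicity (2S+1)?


Spin multiplicity = 2S + 1
= 2 * 9.0 + 1
= 18.0 + 1
= 19

19


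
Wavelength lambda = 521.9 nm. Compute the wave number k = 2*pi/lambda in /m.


k = 2 * pi / lambda
= 6.2832 / (521.9e-9)
= 6.2832 / 5.2190e-07
= 1.2039e+07 /m

1.2039e+07


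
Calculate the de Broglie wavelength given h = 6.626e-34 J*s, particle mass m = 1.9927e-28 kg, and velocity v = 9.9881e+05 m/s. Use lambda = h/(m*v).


lambda = h / (m * v)
= 6.626e-34 / (1.9927e-28 * 9.9881e+05)
= 6.626e-34 / 1.9903e-22
= 3.3291e-12 m

3.3291e-12


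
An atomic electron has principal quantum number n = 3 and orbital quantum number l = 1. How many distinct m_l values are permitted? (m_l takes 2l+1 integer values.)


m_l ranges from -l to +l in integer steps
So m_l goes from -1 to +1
Count = 2l + 1 = 2*1 + 1
= 3

3


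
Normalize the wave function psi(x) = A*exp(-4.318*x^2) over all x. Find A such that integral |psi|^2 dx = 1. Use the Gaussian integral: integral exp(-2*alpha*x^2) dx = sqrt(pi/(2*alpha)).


integral |psi|^2 dx = A^2 * sqrt(pi/(2*alpha)) = 1
A^2 = sqrt(2*alpha/pi)
= sqrt(2 * 4.318 / pi)
= 1.657988
A = sqrt(1.657988)
= 1.2876

1.2876


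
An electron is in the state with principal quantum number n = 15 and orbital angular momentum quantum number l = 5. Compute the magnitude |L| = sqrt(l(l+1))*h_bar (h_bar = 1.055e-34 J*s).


L = sqrt(l*(l+1)) * h_bar
= sqrt(5 * 6) * 1.055e-34
= sqrt(30) * 1.055e-34
= 5.4772 * 1.055e-34
= 5.7785e-34 J*s

5.7785e-34


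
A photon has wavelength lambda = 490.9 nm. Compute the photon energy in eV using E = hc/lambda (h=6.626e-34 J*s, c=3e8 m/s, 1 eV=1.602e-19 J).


E = hc / lambda
= (6.626e-34)(3e8) / (490.9e-9)
= 1.9878e-25 / 4.9090e-07
= 4.0493e-19 J
Converting to eV: 4.0493e-19 / 1.602e-19
= 2.5277 eV

2.5277


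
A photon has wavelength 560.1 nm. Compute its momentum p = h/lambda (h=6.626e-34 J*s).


p = h / lambda
= 6.626e-34 / (560.1e-9)
= 6.626e-34 / 5.6010e-07
= 1.1830e-27 kg*m/s

1.1830e-27


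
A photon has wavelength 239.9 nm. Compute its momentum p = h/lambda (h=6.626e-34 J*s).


p = h / lambda
= 6.626e-34 / (239.9e-9)
= 6.626e-34 / 2.3990e-07
= 2.7620e-27 kg*m/s

2.7620e-27


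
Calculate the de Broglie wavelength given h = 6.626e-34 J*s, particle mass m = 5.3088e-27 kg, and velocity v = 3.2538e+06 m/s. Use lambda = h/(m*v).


lambda = h / (m * v)
= 6.626e-34 / (5.3088e-27 * 3.2538e+06)
= 6.626e-34 / 1.7274e-20
= 3.8359e-14 m

3.8359e-14


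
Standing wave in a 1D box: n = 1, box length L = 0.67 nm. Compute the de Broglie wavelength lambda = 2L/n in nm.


lambda = 2L / n
= 2 * 0.67 / 1
= 1.34 / 1
= 1.34 nm

1.34


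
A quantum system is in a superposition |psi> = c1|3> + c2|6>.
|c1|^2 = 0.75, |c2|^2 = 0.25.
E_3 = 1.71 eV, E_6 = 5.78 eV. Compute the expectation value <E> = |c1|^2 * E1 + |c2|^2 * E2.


<E> = |c1|^2 * E1 + |c2|^2 * E2
= 0.75 * 1.71 + 0.25 * 5.78
= 1.2825 + 1.445
= 2.7275 eV

2.7275


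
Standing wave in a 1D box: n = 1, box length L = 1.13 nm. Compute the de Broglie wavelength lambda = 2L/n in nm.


lambda = 2L / n
= 2 * 1.13 / 1
= 2.26 / 1
= 2.26 nm

2.26


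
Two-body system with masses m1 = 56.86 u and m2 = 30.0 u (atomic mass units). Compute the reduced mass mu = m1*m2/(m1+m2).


mu = m1 * m2 / (m1 + m2)
= 56.86 * 30.0 / (56.86 + 30.0)
= 1705.8 / 86.86
= 19.6385 u

19.6385


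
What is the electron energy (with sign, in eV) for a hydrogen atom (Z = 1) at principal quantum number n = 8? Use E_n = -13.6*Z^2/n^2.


E_n = -13.6 * Z^2 / n^2
= -13.6 * 1^2 / 8^2
= -13.6 * 1 / 64
= -0.2125 eV

-0.2125


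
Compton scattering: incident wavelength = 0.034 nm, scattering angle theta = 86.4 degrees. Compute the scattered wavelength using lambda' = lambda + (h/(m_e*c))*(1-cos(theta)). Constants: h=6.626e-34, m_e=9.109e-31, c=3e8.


Compton wavelength: h/(m_e*c) = 2.4247e-12 m
d_lambda = 2.4247e-12 * (1 - cos(86.4 deg))
= 2.4247e-12 * 0.937209
= 2.2725e-12 m = 0.002272 nm
lambda' = 0.034 + 0.002272
= 0.036272 nm

0.036272


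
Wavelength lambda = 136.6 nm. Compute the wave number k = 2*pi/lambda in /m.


k = 2 * pi / lambda
= 6.2832 / (136.6e-9)
= 6.2832 / 1.3660e-07
= 4.5997e+07 /m

4.5997e+07


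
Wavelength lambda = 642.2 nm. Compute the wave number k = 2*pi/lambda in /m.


k = 2 * pi / lambda
= 6.2832 / (642.2e-9)
= 6.2832 / 6.4220e-07
= 9.7838e+06 /m

9.7838e+06


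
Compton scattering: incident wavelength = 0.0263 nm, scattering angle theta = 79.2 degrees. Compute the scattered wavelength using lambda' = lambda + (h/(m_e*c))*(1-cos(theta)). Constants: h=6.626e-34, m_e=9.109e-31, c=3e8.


Compton wavelength: h/(m_e*c) = 2.4247e-12 m
d_lambda = 2.4247e-12 * (1 - cos(79.2 deg))
= 2.4247e-12 * 0.812619
= 1.9704e-12 m = 0.00197 nm
lambda' = 0.0263 + 0.00197
= 0.02827 nm

0.02827


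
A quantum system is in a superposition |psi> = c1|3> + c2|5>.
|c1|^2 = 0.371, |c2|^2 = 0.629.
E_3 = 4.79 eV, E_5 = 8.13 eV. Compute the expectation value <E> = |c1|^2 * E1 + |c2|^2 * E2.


<E> = |c1|^2 * E1 + |c2|^2 * E2
= 0.371 * 4.79 + 0.629 * 8.13
= 1.7771 + 5.1138
= 6.8909 eV

6.8909


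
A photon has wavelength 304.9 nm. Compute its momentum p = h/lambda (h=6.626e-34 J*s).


p = h / lambda
= 6.626e-34 / (304.9e-9)
= 6.626e-34 / 3.0490e-07
= 2.1732e-27 kg*m/s

2.1732e-27


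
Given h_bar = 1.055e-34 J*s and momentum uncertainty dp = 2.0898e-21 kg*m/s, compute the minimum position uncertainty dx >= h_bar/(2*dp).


dx = h_bar / (2 * dp)
= 1.055e-34 / (2 * 2.0898e-21)
= 1.055e-34 / 4.1796e-21
= 2.5242e-14 m

2.5242e-14


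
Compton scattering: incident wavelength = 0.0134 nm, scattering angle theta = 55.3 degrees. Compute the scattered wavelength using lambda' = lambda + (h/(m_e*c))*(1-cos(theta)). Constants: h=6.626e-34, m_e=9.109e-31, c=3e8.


Compton wavelength: h/(m_e*c) = 2.4247e-12 m
d_lambda = 2.4247e-12 * (1 - cos(55.3 deg))
= 2.4247e-12 * 0.43072
= 1.0444e-12 m = 0.001044 nm
lambda' = 0.0134 + 0.001044
= 0.014444 nm

0.014444


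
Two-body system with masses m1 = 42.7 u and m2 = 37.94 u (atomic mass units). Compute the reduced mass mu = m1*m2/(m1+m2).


mu = m1 * m2 / (m1 + m2)
= 42.7 * 37.94 / (42.7 + 37.94)
= 1620.038 / 80.64
= 20.0898 u

20.0898


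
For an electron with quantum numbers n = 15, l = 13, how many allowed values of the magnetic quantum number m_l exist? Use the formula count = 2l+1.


m_l ranges from -l to +l in integer steps
So m_l goes from -13 to +13
Count = 2l + 1 = 2*13 + 1
= 27

27


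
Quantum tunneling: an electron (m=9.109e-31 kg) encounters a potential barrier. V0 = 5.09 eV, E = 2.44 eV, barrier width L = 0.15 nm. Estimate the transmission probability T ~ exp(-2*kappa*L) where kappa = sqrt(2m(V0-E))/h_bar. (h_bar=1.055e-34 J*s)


V0 - E = 2.65 eV = 4.2453e-19 J
kappa = sqrt(2 * m * (V0-E)) / h_bar
= sqrt(2 * 9.109e-31 * 4.2453e-19) / 1.055e-34
= 8.3359e+09 /m
2*kappa*L = 2 * 8.3359e+09 * 0.15e-9
= 2.5008
T = exp(-2.5008) = 8.202201e-02

8.202201e-02


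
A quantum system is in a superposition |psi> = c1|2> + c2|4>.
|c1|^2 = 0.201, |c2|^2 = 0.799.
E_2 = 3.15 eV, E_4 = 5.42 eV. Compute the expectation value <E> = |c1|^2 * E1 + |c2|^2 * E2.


<E> = |c1|^2 * E1 + |c2|^2 * E2
= 0.201 * 3.15 + 0.799 * 5.42
= 0.6331 + 4.3306
= 4.9637 eV

4.9637


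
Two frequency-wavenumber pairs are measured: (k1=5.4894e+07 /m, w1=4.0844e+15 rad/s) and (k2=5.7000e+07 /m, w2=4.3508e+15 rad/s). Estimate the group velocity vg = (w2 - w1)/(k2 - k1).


vg = (w2 - w1) / (k2 - k1)
= (4.3508e+15 - 4.0844e+15) / (5.7000e+07 - 5.4894e+07)
= 2.6640e+14 / 2.1060e+06
= 1.2650e+08 m/s

1.2650e+08


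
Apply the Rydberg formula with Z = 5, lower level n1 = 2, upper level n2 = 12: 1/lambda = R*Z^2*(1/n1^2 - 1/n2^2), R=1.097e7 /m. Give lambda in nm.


1/lambda = R * Z^2 * (1/n1^2 - 1/n2^2)
= 1.097e7 * 5^2 * (1/2^2 - 1/12^2)
= 1.097e7 * 25 * (0.25 - 0.006944)
= 6.6658e+07 /m
lambda = 1 / 6.6658e+07
= 15.002 nm

15.002


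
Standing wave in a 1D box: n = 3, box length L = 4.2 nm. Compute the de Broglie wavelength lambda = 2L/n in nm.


lambda = 2L / n
= 2 * 4.2 / 3
= 8.4 / 3
= 2.8 nm

2.8


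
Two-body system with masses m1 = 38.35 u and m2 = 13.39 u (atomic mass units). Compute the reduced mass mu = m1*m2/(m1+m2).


mu = m1 * m2 / (m1 + m2)
= 38.35 * 13.39 / (38.35 + 13.39)
= 513.5065 / 51.74
= 9.9247 u

9.9247


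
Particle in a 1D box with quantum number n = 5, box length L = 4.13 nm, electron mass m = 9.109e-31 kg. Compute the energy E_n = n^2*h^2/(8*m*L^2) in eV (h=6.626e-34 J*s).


E = n^2 * h^2 / (8 * m * L^2)
= 5^2 * (6.626e-34)^2 / (8 * 9.109e-31 * (4.13e-9)^2)
= 25 * 4.3904e-67 / (8 * 9.109e-31 * 1.7057e-17)
= 8.8304e-20 J
= 0.5512 eV

0.5512


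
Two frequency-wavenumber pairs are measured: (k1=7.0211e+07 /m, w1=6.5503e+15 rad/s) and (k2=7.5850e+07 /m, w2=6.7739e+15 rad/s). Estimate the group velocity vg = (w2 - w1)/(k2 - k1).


vg = (w2 - w1) / (k2 - k1)
= (6.7739e+15 - 6.5503e+15) / (7.5850e+07 - 7.0211e+07)
= 2.2360e+14 / 5.6390e+06
= 3.9652e+07 m/s

3.9652e+07


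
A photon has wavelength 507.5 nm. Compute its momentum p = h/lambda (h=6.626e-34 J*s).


p = h / lambda
= 6.626e-34 / (507.5e-9)
= 6.626e-34 / 5.0750e-07
= 1.3056e-27 kg*m/s

1.3056e-27


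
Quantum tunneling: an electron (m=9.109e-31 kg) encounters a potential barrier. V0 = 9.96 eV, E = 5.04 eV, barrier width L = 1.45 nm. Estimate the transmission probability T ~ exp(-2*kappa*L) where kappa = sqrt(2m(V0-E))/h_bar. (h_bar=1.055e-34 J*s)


V0 - E = 4.92 eV = 7.8818e-19 J
kappa = sqrt(2 * m * (V0-E)) / h_bar
= sqrt(2 * 9.109e-31 * 7.8818e-19) / 1.055e-34
= 1.1358e+10 /m
2*kappa*L = 2 * 1.1358e+10 * 1.45e-9
= 32.9389
T = exp(-32.9389) = 4.952194e-15

4.952194e-15


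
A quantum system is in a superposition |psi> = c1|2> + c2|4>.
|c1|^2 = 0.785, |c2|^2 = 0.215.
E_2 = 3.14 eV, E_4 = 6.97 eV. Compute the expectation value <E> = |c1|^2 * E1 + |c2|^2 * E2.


<E> = |c1|^2 * E1 + |c2|^2 * E2
= 0.785 * 3.14 + 0.215 * 6.97
= 2.4649 + 1.4985
= 3.9634 eV

3.9634


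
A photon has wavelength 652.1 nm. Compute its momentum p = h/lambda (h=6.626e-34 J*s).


p = h / lambda
= 6.626e-34 / (652.1e-9)
= 6.626e-34 / 6.5210e-07
= 1.0161e-27 kg*m/s

1.0161e-27


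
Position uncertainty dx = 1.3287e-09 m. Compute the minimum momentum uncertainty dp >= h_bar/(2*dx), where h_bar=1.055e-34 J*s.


dp = h_bar / (2 * dx)
= 1.055e-34 / (2 * 1.3287e-09)
= 1.055e-34 / 2.6574e-09
= 3.9700e-26 kg*m/s

3.9700e-26


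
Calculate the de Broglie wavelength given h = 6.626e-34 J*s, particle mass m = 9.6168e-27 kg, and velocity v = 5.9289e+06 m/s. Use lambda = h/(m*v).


lambda = h / (m * v)
= 6.626e-34 / (9.6168e-27 * 5.9289e+06)
= 6.626e-34 / 5.7017e-20
= 1.1621e-14 m

1.1621e-14


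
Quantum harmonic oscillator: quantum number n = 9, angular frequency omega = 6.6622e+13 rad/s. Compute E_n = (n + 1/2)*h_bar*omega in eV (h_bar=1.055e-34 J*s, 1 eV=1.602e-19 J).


E = (n + 1/2) * h_bar * omega
= (9 + 0.5) * 1.055e-34 * 6.6622e+13
= 9.5 * 7.0286e-21
= 6.6772e-20 J
= 0.4168 eV

0.4168


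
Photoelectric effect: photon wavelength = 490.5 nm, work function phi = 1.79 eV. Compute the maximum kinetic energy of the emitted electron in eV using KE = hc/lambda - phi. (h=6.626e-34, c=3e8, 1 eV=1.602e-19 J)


E_photon = hc / lambda
= (6.626e-34)(3e8) / (490.5e-9)
= 4.0526e-19 J
= 2.5297 eV
KE = E_photon - phi
= 2.5297 - 1.79
= 0.7397 eV

0.7397


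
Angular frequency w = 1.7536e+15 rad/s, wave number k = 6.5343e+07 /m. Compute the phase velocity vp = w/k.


vp = w / k
= 1.7536e+15 / 6.5343e+07
= 2.6837e+07 m/s

2.6837e+07


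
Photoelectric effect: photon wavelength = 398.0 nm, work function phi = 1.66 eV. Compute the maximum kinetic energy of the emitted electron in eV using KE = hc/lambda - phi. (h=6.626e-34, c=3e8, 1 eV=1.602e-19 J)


E_photon = hc / lambda
= (6.626e-34)(3e8) / (398.0e-9)
= 4.9945e-19 J
= 3.1176 eV
KE = E_photon - phi
= 3.1176 - 1.66
= 1.4576 eV

1.4576


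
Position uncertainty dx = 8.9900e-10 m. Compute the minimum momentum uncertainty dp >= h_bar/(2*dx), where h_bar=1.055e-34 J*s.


dp = h_bar / (2 * dx)
= 1.055e-34 / (2 * 8.9900e-10)
= 1.055e-34 / 1.7980e-09
= 5.8676e-26 kg*m/s

5.8676e-26


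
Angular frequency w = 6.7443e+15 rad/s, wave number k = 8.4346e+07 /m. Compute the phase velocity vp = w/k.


vp = w / k
= 6.7443e+15 / 8.4346e+07
= 7.9960e+07 m/s

7.9960e+07


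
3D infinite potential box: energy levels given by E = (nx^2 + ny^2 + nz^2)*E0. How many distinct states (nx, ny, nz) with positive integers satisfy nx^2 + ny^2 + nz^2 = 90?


Enumerate all (nx, ny, nz) with nx^2 + ny^2 + nz^2 = 90:
(1,5,8)
(1,8,5)
(4,5,7)
(4,7,5)
(5,1,8)
(5,4,7)
(5,7,4)
(5,8,1)
(7,4,5)
(7,5,4)
(8,1,5)
(8,5,1)
Total degeneracy = 12

12


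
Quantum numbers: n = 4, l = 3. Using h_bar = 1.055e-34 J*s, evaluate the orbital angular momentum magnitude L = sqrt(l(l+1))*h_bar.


L = sqrt(l*(l+1)) * h_bar
= sqrt(3 * 4) * 1.055e-34
= sqrt(12) * 1.055e-34
= 3.4641 * 1.055e-34
= 3.6546e-34 J*s

3.6546e-34


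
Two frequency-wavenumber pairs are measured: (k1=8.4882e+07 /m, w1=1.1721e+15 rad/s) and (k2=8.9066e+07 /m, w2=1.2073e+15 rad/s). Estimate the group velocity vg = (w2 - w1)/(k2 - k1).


vg = (w2 - w1) / (k2 - k1)
= (1.2073e+15 - 1.1721e+15) / (8.9066e+07 - 8.4882e+07)
= 3.5200e+13 / 4.1840e+06
= 8.4130e+06 m/s

8.4130e+06


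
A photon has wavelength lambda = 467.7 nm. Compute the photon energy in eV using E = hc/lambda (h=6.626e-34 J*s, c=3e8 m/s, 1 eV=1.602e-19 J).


E = hc / lambda
= (6.626e-34)(3e8) / (467.7e-9)
= 1.9878e-25 / 4.6770e-07
= 4.2502e-19 J
Converting to eV: 4.2502e-19 / 1.602e-19
= 2.653 eV

2.653


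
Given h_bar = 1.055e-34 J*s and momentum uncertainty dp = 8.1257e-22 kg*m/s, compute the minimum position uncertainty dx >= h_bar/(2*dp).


dx = h_bar / (2 * dp)
= 1.055e-34 / (2 * 8.1257e-22)
= 1.055e-34 / 1.6251e-21
= 6.4917e-14 m

6.4917e-14


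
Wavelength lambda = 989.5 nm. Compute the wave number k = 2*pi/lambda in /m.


k = 2 * pi / lambda
= 6.2832 / (989.5e-9)
= 6.2832 / 9.8950e-07
= 6.3499e+06 /m

6.3499e+06


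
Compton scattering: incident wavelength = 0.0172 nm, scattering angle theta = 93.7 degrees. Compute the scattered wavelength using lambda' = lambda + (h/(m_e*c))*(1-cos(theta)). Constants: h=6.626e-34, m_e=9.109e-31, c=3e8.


Compton wavelength: h/(m_e*c) = 2.4247e-12 m
d_lambda = 2.4247e-12 * (1 - cos(93.7 deg))
= 2.4247e-12 * 1.064532
= 2.5812e-12 m = 0.002581 nm
lambda' = 0.0172 + 0.002581
= 0.019781 nm

0.019781


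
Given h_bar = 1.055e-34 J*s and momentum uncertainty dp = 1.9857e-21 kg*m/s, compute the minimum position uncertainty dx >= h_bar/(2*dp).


dx = h_bar / (2 * dp)
= 1.055e-34 / (2 * 1.9857e-21)
= 1.055e-34 / 3.9714e-21
= 2.6565e-14 m

2.6565e-14


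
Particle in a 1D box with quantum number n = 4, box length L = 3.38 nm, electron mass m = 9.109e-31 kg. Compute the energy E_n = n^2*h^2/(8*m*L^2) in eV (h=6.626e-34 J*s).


E = n^2 * h^2 / (8 * m * L^2)
= 4^2 * (6.626e-34)^2 / (8 * 9.109e-31 * (3.38e-9)^2)
= 16 * 4.3904e-67 / (8 * 9.109e-31 * 1.1424e-17)
= 8.4378e-20 J
= 0.5267 eV

0.5267


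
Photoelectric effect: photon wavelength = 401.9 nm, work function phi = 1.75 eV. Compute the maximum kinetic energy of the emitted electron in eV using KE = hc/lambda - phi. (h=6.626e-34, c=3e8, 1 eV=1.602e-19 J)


E_photon = hc / lambda
= (6.626e-34)(3e8) / (401.9e-9)
= 4.9460e-19 J
= 3.0874 eV
KE = E_photon - phi
= 3.0874 - 1.75
= 1.3374 eV

1.3374


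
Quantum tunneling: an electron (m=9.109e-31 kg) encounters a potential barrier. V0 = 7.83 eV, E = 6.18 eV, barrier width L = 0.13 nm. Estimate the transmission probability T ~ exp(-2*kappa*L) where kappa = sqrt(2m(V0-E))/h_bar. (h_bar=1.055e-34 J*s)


V0 - E = 1.65 eV = 2.6433e-19 J
kappa = sqrt(2 * m * (V0-E)) / h_bar
= sqrt(2 * 9.109e-31 * 2.6433e-19) / 1.055e-34
= 6.5777e+09 /m
2*kappa*L = 2 * 6.5777e+09 * 0.13e-9
= 1.7102
T = exp(-1.7102) = 1.808314e-01

1.808314e-01


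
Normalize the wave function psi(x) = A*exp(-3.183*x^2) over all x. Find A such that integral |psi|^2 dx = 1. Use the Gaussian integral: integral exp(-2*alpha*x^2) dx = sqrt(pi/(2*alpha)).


integral |psi|^2 dx = A^2 * sqrt(pi/(2*alpha)) = 1
A^2 = sqrt(2*alpha/pi)
= sqrt(2 * 3.183 / pi)
= 1.423503
A = sqrt(1.423503)
= 1.1931

1.1931


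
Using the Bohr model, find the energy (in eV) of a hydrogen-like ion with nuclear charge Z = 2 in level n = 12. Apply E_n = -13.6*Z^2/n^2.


E_n = -13.6 * Z^2 / n^2
= -13.6 * 2^2 / 12^2
= -13.6 * 4 / 144
= -0.3778 eV

-0.3778


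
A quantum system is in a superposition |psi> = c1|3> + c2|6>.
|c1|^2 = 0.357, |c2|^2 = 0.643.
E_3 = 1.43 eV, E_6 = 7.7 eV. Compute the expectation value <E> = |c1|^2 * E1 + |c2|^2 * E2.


<E> = |c1|^2 * E1 + |c2|^2 * E2
= 0.357 * 1.43 + 0.643 * 7.7
= 0.5105 + 4.9511
= 5.4616 eV

5.4616


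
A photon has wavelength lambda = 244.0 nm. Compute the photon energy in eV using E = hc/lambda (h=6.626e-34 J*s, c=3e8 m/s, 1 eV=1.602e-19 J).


E = hc / lambda
= (6.626e-34)(3e8) / (244.0e-9)
= 1.9878e-25 / 2.4400e-07
= 8.1467e-19 J
Converting to eV: 8.1467e-19 / 1.602e-19
= 5.0853 eV

5.0853


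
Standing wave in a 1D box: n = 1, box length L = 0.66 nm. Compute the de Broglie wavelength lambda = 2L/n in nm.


lambda = 2L / n
= 2 * 0.66 / 1
= 1.32 / 1
= 1.32 nm

1.32


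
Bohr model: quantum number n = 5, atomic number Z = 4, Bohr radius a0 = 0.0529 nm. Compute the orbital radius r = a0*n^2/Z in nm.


r = a0 * n^2 / Z
= 0.0529 * 5^2 / 4
= 0.0529 * 25 / 4
= 0.3306 nm

0.3306


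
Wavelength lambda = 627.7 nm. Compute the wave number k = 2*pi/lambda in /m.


k = 2 * pi / lambda
= 6.2832 / (627.7e-9)
= 6.2832 / 6.2770e-07
= 1.0010e+07 /m

1.0010e+07


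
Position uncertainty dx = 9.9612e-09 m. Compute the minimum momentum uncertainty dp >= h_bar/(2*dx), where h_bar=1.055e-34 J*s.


dp = h_bar / (2 * dx)
= 1.055e-34 / (2 * 9.9612e-09)
= 1.055e-34 / 1.9922e-08
= 5.2955e-27 kg*m/s

5.2955e-27


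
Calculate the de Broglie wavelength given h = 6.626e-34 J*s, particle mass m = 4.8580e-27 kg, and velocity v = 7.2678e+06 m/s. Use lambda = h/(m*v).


lambda = h / (m * v)
= 6.626e-34 / (4.8580e-27 * 7.2678e+06)
= 6.626e-34 / 3.5307e-20
= 1.8767e-14 m

1.8767e-14


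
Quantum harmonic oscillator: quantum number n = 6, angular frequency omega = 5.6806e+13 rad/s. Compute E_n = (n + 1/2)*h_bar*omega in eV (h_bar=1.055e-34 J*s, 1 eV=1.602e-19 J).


E = (n + 1/2) * h_bar * omega
= (6 + 0.5) * 1.055e-34 * 5.6806e+13
= 6.5 * 5.9930e-21
= 3.8955e-20 J
= 0.2432 eV

0.2432


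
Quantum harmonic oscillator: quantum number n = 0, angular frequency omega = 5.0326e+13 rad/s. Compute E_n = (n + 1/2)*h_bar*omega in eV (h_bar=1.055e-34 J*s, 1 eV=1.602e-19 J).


E = (n + 1/2) * h_bar * omega
= (0 + 0.5) * 1.055e-34 * 5.0326e+13
= 0.5 * 5.3094e-21
= 2.6547e-21 J
= 0.0166 eV

0.0166


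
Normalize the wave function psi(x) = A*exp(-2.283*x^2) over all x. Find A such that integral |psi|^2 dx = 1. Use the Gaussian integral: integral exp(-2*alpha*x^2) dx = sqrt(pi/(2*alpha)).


integral |psi|^2 dx = A^2 * sqrt(pi/(2*alpha)) = 1
A^2 = sqrt(2*alpha/pi)
= sqrt(2 * 2.283 / pi)
= 1.205572
A = sqrt(1.205572)
= 1.098

1.098


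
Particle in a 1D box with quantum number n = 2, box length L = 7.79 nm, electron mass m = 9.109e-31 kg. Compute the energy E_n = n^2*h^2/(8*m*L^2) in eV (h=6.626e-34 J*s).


E = n^2 * h^2 / (8 * m * L^2)
= 2^2 * (6.626e-34)^2 / (8 * 9.109e-31 * (7.79e-9)^2)
= 4 * 4.3904e-67 / (8 * 9.109e-31 * 6.0684e-17)
= 3.9713e-21 J
= 0.0248 eV

0.0248


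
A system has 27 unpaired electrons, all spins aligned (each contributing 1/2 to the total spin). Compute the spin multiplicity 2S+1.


Total spin S = N * (1/2) = 27 * 0.5 = 13.5
Spin multiplicity = 2S + 1
= 2 * 13.5 + 1
= 28

28


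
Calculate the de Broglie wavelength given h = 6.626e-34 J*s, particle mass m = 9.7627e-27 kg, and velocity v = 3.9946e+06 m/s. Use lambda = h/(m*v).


lambda = h / (m * v)
= 6.626e-34 / (9.7627e-27 * 3.9946e+06)
= 6.626e-34 / 3.8998e-20
= 1.6991e-14 m

1.6991e-14


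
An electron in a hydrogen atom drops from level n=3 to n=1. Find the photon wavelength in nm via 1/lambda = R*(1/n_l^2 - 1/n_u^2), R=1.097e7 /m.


1/lambda = R * (1/n_l^2 - 1/n_u^2)
= 1.097e7 * (1/1^2 - 1/3^2)
= 1.097e7 * (1.0 - 0.111111)
= 1.097e7 * 0.888889
= 9.7511e+06 /m
lambda = 1 / 9.7511e+06 = 102.5524 nm

102.5524


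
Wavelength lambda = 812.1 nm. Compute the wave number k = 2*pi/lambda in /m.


k = 2 * pi / lambda
= 6.2832 / (812.1e-9)
= 6.2832 / 8.1210e-07
= 7.7370e+06 /m

7.7370e+06


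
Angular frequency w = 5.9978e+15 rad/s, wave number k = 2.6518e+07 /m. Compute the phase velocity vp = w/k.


vp = w / k
= 5.9978e+15 / 2.6518e+07
= 2.2618e+08 m/s

2.2618e+08


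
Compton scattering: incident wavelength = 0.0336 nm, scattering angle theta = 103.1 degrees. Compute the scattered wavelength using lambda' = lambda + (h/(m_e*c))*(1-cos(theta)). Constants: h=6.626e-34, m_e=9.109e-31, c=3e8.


Compton wavelength: h/(m_e*c) = 2.4247e-12 m
d_lambda = 2.4247e-12 * (1 - cos(103.1 deg))
= 2.4247e-12 * 1.226651
= 2.9743e-12 m = 0.002974 nm
lambda' = 0.0336 + 0.002974
= 0.036574 nm

0.036574


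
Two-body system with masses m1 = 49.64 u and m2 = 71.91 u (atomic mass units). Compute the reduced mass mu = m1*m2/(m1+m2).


mu = m1 * m2 / (m1 + m2)
= 49.64 * 71.91 / (49.64 + 71.91)
= 3569.6124 / 121.55
= 29.3674 u

29.3674


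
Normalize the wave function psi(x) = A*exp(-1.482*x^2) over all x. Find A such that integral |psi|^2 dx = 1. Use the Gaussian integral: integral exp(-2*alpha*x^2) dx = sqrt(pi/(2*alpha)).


integral |psi|^2 dx = A^2 * sqrt(pi/(2*alpha)) = 1
A^2 = sqrt(2*alpha/pi)
= sqrt(2 * 1.482 / pi)
= 0.971324
A = sqrt(0.971324)
= 0.9856

0.9856


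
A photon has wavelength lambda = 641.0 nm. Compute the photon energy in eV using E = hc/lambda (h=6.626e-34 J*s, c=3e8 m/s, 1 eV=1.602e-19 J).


E = hc / lambda
= (6.626e-34)(3e8) / (641.0e-9)
= 1.9878e-25 / 6.4100e-07
= 3.1011e-19 J
Converting to eV: 3.1011e-19 / 1.602e-19
= 1.9358 eV

1.9358


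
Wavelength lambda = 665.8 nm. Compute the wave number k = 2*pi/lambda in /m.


k = 2 * pi / lambda
= 6.2832 / (665.8e-9)
= 6.2832 / 6.6580e-07
= 9.4370e+06 /m

9.4370e+06


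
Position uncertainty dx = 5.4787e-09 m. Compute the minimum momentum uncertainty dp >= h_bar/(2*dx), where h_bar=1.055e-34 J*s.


dp = h_bar / (2 * dx)
= 1.055e-34 / (2 * 5.4787e-09)
= 1.055e-34 / 1.0957e-08
= 9.6282e-27 kg*m/s

9.6282e-27


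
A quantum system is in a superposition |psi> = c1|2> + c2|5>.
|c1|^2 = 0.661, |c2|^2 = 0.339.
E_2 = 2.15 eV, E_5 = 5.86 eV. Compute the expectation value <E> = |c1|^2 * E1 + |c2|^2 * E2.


<E> = |c1|^2 * E1 + |c2|^2 * E2
= 0.661 * 2.15 + 0.339 * 5.86
= 1.4211 + 1.9865
= 3.4077 eV

3.4077


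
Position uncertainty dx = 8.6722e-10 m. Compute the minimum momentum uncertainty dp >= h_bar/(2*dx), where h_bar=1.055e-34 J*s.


dp = h_bar / (2 * dx)
= 1.055e-34 / (2 * 8.6722e-10)
= 1.055e-34 / 1.7344e-09
= 6.0827e-26 kg*m/s

6.0827e-26


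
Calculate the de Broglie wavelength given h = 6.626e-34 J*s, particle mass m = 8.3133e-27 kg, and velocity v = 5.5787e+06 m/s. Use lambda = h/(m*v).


lambda = h / (m * v)
= 6.626e-34 / (8.3133e-27 * 5.5787e+06)
= 6.626e-34 / 4.6377e-20
= 1.4287e-14 m

1.4287e-14


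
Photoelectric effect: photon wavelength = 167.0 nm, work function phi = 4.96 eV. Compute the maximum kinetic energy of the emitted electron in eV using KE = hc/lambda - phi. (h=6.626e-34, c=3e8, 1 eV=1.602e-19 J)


E_photon = hc / lambda
= (6.626e-34)(3e8) / (167.0e-9)
= 1.1903e-18 J
= 7.4301 eV
KE = E_photon - phi
= 7.4301 - 4.96
= 2.4701 eV

2.4701


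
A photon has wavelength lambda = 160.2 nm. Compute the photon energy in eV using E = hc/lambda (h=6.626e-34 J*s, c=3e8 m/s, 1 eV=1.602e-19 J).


E = hc / lambda
= (6.626e-34)(3e8) / (160.2e-9)
= 1.9878e-25 / 1.6020e-07
= 1.2408e-18 J
Converting to eV: 1.2408e-18 / 1.602e-19
= 7.7455 eV

7.7455


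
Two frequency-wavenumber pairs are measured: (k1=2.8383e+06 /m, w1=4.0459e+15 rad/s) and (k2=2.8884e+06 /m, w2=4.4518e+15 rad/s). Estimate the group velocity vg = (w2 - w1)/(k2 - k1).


vg = (w2 - w1) / (k2 - k1)
= (4.4518e+15 - 4.0459e+15) / (2.8884e+06 - 2.8383e+06)
= 4.0590e+14 / 5.0100e+04
= 8.1018e+09 m/s

8.1018e+09


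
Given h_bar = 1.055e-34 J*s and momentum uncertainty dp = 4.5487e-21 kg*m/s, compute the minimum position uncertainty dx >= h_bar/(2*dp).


dx = h_bar / (2 * dp)
= 1.055e-34 / (2 * 4.5487e-21)
= 1.055e-34 / 9.0974e-21
= 1.1597e-14 m

1.1597e-14


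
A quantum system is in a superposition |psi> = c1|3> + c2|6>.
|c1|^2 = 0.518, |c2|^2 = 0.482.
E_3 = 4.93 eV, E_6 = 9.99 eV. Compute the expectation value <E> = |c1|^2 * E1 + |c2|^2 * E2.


<E> = |c1|^2 * E1 + |c2|^2 * E2
= 0.518 * 4.93 + 0.482 * 9.99
= 2.5537 + 4.8152
= 7.3689 eV

7.3689


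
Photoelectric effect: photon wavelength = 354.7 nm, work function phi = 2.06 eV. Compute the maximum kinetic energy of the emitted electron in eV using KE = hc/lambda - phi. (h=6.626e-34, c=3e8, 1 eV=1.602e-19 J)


E_photon = hc / lambda
= (6.626e-34)(3e8) / (354.7e-9)
= 5.6042e-19 J
= 3.4982 eV
KE = E_photon - phi
= 3.4982 - 2.06
= 1.4382 eV

1.4382


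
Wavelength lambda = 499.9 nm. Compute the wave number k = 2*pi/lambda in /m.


k = 2 * pi / lambda
= 6.2832 / (499.9e-9)
= 6.2832 / 4.9990e-07
= 1.2569e+07 /m

1.2569e+07


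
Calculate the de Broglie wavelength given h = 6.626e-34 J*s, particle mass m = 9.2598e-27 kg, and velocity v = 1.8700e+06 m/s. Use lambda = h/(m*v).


lambda = h / (m * v)
= 6.626e-34 / (9.2598e-27 * 1.8700e+06)
= 6.626e-34 / 1.7316e-20
= 3.8266e-14 m

3.8266e-14


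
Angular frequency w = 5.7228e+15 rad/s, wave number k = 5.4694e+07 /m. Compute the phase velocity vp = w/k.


vp = w / k
= 5.7228e+15 / 5.4694e+07
= 1.0463e+08 m/s

1.0463e+08


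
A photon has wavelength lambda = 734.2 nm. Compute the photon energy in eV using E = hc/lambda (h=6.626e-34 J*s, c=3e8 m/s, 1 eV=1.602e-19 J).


E = hc / lambda
= (6.626e-34)(3e8) / (734.2e-9)
= 1.9878e-25 / 7.3420e-07
= 2.7074e-19 J
Converting to eV: 2.7074e-19 / 1.602e-19
= 1.69 eV

1.69


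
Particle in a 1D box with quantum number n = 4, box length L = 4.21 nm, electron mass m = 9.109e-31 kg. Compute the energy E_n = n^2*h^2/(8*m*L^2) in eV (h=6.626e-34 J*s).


E = n^2 * h^2 / (8 * m * L^2)
= 4^2 * (6.626e-34)^2 / (8 * 9.109e-31 * (4.21e-9)^2)
= 16 * 4.3904e-67 / (8 * 9.109e-31 * 1.7724e-17)
= 5.4387e-20 J
= 0.3395 eV

0.3395


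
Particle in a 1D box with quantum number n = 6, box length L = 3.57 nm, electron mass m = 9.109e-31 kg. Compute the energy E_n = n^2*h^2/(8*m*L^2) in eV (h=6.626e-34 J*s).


E = n^2 * h^2 / (8 * m * L^2)
= 6^2 * (6.626e-34)^2 / (8 * 9.109e-31 * (3.57e-9)^2)
= 36 * 4.3904e-67 / (8 * 9.109e-31 * 1.2745e-17)
= 1.7018e-19 J
= 1.0623 eV

1.0623


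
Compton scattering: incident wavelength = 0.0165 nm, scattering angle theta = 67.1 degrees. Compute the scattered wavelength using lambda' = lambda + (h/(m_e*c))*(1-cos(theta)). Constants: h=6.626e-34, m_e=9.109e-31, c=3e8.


Compton wavelength: h/(m_e*c) = 2.4247e-12 m
d_lambda = 2.4247e-12 * (1 - cos(67.1 deg))
= 2.4247e-12 * 0.610876
= 1.4812e-12 m = 0.001481 nm
lambda' = 0.0165 + 0.001481
= 0.017981 nm

0.017981


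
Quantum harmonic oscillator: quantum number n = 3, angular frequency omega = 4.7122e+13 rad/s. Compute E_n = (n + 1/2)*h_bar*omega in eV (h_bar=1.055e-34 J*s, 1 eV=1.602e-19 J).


E = (n + 1/2) * h_bar * omega
= (3 + 0.5) * 1.055e-34 * 4.7122e+13
= 3.5 * 4.9714e-21
= 1.7400e-20 J
= 0.1086 eV

0.1086


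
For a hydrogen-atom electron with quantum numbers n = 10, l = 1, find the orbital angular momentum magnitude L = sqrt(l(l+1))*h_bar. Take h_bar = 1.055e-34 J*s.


L = sqrt(l*(l+1)) * h_bar
= sqrt(1 * 2) * 1.055e-34
= sqrt(2) * 1.055e-34
= 1.4142 * 1.055e-34
= 1.4920e-34 J*s

1.4920e-34


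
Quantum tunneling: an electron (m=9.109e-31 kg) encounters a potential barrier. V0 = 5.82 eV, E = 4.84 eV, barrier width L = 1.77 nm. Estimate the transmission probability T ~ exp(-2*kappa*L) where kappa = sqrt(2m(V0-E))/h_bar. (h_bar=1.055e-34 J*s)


V0 - E = 0.98 eV = 1.5700e-19 J
kappa = sqrt(2 * m * (V0-E)) / h_bar
= sqrt(2 * 9.109e-31 * 1.5700e-19) / 1.055e-34
= 5.0692e+09 /m
2*kappa*L = 2 * 5.0692e+09 * 1.77e-9
= 17.9451
T = exp(-17.9451) = 1.608977e-08

1.608977e-08


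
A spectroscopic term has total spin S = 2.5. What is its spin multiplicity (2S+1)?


Spin multiplicity = 2S + 1
= 2 * 2.5 + 1
= 5.0 + 1
= 6

6


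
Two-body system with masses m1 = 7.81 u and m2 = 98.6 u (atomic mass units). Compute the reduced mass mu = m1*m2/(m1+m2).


mu = m1 * m2 / (m1 + m2)
= 7.81 * 98.6 / (7.81 + 98.6)
= 770.066 / 106.41
= 7.2368 u

7.2368


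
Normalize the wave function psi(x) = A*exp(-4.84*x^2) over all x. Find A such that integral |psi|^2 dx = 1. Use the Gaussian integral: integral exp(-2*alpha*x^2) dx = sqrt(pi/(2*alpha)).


integral |psi|^2 dx = A^2 * sqrt(pi/(2*alpha)) = 1
A^2 = sqrt(2*alpha/pi)
= sqrt(2 * 4.84 / pi)
= 1.755346
A = sqrt(1.755346)
= 1.3249

1.3249


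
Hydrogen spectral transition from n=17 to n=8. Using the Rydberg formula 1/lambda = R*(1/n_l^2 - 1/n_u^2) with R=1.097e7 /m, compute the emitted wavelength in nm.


1/lambda = R * (1/n_l^2 - 1/n_u^2)
= 1.097e7 * (1/8^2 - 1/17^2)
= 1.097e7 * (0.015625 - 0.00346)
= 1.097e7 * 0.012165
= 1.3345e+05 /m
lambda = 1 / 1.3345e+05 = 7493.5683 nm

7493.5683


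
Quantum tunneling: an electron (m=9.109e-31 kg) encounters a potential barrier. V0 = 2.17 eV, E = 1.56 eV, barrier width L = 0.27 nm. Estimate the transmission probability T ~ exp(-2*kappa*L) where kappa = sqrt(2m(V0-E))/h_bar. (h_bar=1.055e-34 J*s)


V0 - E = 0.61 eV = 9.7722e-20 J
kappa = sqrt(2 * m * (V0-E)) / h_bar
= sqrt(2 * 9.109e-31 * 9.7722e-20) / 1.055e-34
= 3.9994e+09 /m
2*kappa*L = 2 * 3.9994e+09 * 0.27e-9
= 2.1597
T = exp(-2.1597) = 1.153629e-01

1.153629e-01


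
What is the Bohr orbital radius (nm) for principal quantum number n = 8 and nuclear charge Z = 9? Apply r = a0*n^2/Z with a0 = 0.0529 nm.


r = a0 * n^2 / Z
= 0.0529 * 8^2 / 9
= 0.0529 * 64 / 9
= 0.3762 nm

0.3762


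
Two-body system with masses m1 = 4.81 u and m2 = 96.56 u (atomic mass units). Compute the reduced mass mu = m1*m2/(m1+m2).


mu = m1 * m2 / (m1 + m2)
= 4.81 * 96.56 / (4.81 + 96.56)
= 464.4536 / 101.37
= 4.5818 u

4.5818


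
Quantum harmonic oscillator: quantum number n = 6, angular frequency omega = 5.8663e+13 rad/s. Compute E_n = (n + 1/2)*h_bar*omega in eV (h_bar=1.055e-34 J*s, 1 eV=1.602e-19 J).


E = (n + 1/2) * h_bar * omega
= (6 + 0.5) * 1.055e-34 * 5.8663e+13
= 6.5 * 6.1889e-21
= 4.0228e-20 J
= 0.2511 eV

0.2511


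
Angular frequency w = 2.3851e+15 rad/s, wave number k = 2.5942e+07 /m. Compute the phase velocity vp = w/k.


vp = w / k
= 2.3851e+15 / 2.5942e+07
= 9.1940e+07 m/s

9.1940e+07


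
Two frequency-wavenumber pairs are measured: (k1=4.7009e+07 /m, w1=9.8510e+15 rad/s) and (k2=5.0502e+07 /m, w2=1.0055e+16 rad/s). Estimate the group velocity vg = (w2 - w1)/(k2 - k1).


vg = (w2 - w1) / (k2 - k1)
= (1.0055e+16 - 9.8510e+15) / (5.0502e+07 - 4.7009e+07)
= 2.0400e+14 / 3.4930e+06
= 5.8403e+07 m/s

5.8403e+07


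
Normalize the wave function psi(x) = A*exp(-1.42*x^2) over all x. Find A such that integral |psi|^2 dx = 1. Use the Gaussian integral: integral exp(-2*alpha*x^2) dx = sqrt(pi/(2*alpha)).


integral |psi|^2 dx = A^2 * sqrt(pi/(2*alpha)) = 1
A^2 = sqrt(2*alpha/pi)
= sqrt(2 * 1.42 / pi)
= 0.950789
A = sqrt(0.950789)
= 0.9751

0.9751


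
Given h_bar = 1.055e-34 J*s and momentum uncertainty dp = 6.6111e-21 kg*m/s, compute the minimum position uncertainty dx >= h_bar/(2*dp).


dx = h_bar / (2 * dp)
= 1.055e-34 / (2 * 6.6111e-21)
= 1.055e-34 / 1.3222e-20
= 7.9790e-15 m

7.9790e-15


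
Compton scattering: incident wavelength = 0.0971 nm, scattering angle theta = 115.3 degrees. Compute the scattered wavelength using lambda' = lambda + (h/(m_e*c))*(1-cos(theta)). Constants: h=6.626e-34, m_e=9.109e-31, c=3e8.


Compton wavelength: h/(m_e*c) = 2.4247e-12 m
d_lambda = 2.4247e-12 * (1 - cos(115.3 deg))
= 2.4247e-12 * 1.427358
= 3.4609e-12 m = 0.003461 nm
lambda' = 0.0971 + 0.003461
= 0.100561 nm

0.100561


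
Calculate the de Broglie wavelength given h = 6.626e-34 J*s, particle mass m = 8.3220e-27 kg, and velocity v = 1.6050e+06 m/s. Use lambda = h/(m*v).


lambda = h / (m * v)
= 6.626e-34 / (8.3220e-27 * 1.6050e+06)
= 6.626e-34 / 1.3357e-20
= 4.9608e-14 m

4.9608e-14


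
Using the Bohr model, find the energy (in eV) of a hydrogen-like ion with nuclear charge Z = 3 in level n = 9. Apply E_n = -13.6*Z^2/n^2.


E_n = -13.6 * Z^2 / n^2
= -13.6 * 3^2 / 9^2
= -13.6 * 9 / 81
= -1.5111 eV

-1.5111


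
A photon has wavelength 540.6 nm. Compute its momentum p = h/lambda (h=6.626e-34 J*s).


p = h / lambda
= 6.626e-34 / (540.6e-9)
= 6.626e-34 / 5.4060e-07
= 1.2257e-27 kg*m/s

1.2257e-27


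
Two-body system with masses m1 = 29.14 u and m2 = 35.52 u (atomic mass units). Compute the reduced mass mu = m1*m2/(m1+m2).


mu = m1 * m2 / (m1 + m2)
= 29.14 * 35.52 / (29.14 + 35.52)
= 1035.0528 / 64.66
= 16.0076 u

16.0076


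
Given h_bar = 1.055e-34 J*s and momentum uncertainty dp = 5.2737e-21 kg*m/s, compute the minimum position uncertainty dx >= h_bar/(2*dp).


dx = h_bar / (2 * dp)
= 1.055e-34 / (2 * 5.2737e-21)
= 1.055e-34 / 1.0547e-20
= 1.0002e-14 m

1.0002e-14


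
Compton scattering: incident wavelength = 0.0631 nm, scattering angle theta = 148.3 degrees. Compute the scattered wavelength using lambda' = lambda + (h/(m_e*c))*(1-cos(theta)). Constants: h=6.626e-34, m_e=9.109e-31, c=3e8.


Compton wavelength: h/(m_e*c) = 2.4247e-12 m
d_lambda = 2.4247e-12 * (1 - cos(148.3 deg))
= 2.4247e-12 * 1.850811
= 4.4877e-12 m = 0.004488 nm
lambda' = 0.0631 + 0.004488
= 0.067588 nm

0.067588


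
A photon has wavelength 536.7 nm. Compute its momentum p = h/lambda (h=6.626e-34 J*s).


p = h / lambda
= 6.626e-34 / (536.7e-9)
= 6.626e-34 / 5.3670e-07
= 1.2346e-27 kg*m/s

1.2346e-27


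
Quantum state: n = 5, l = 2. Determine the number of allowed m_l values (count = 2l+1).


m_l ranges from -l to +l in integer steps
So m_l goes from -2 to +2
Count = 2l + 1 = 2*2 + 1
= 5

5


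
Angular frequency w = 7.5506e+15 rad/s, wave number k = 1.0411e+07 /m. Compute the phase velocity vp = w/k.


vp = w / k
= 7.5506e+15 / 1.0411e+07
= 7.2525e+08 m/s

7.2525e+08


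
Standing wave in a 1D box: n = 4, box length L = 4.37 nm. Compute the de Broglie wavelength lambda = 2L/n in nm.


lambda = 2L / n
= 2 * 4.37 / 4
= 8.74 / 4
= 2.185 nm

2.185
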